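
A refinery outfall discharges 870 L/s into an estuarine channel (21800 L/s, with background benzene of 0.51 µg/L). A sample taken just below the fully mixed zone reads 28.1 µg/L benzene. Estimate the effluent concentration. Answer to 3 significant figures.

719 µg/L

Mass balance: 21800·0.5100 + 870.0·Cₑ = 22670·28.10
→ Cₑ = (22670·28.10 − 21800·0.5100) / 870.0 = 719.4 µg/L.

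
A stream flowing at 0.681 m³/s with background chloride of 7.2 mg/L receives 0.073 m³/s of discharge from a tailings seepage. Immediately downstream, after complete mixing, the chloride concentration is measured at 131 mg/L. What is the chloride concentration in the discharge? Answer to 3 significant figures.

1290 mg/L

Mass balance: 0.6810·7.200 + 0.07300·Cₑ = 0.7540·131.0
→ Cₑ = (0.7540·131.0 − 0.6810·7.200) / 0.07300 = 1286 mg/L.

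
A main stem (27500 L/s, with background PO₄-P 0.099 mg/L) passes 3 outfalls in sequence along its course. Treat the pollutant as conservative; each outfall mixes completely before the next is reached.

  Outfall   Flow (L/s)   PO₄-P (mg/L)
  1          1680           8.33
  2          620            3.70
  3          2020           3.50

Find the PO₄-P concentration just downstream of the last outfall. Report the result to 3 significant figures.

After outfall 1: Q = 27500 + 1680 = 29180 L/s; C = (27500·0.09900 + 1680·8.330)/29180 = 0.5729 mg/L.
After outfall 2: Q = 29180 + 620.0 = 29800 L/s; C = (29180·0.5729 + 620.0·3.700)/29800 = 0.6379 mg/L.
After outfall 3: Q = 29800 + 2020 = 31820 L/s; C = (29800·0.6379 + 2020·3.500)/31820 = 0.8196 mg/L.

0.820 mg/L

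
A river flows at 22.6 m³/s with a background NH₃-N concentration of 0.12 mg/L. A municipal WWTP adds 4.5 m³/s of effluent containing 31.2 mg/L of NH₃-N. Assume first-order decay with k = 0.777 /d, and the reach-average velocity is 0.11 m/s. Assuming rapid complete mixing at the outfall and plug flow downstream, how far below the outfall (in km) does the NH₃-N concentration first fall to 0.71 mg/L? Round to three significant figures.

After mixing, C = (22.60·0.1200 + 4.500·31.20) / 27.10 = 143.1/27.10 = 5.281 mg/L.
Set 5.281·exp(−k·t) = 0.71 → t = ln(5.281/0.71)/k = 223100 s = 61.98 h.
Distance = v·t = 0.11·223100 = 24540 m = 24.54 km.

24.5 km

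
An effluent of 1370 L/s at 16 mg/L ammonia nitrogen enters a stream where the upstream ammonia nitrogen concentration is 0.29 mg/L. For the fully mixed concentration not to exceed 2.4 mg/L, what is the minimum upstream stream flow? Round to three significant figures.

Set C_mix = 2.4: (Q·0.2900 + 1370·16.00) / (Q + 1370) = 2.4
→ Q = 1370·(16.00 − 2.4)/(2.4 − 0.2900) = 8830 L/s.

8830 L/s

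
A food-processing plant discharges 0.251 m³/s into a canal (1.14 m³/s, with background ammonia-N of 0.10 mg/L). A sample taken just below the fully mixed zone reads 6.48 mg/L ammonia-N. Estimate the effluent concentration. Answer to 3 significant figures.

Mass balance: 1.140·0.1000 + 0.2510·Cₑ = 1.391·6.480
→ Cₑ = (1.391·6.480 − 1.140·0.1000) / 0.2510 = 35.46 mg/L.

35.5 mg/L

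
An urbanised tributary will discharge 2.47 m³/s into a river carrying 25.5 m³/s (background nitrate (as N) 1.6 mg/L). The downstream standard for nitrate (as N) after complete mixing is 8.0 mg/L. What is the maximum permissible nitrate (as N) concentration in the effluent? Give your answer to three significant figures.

74.1 mg/L

At the limit, (Qr·Cr + Qe·Cₑ)/(Qr + Qe) = 8.0:
Cₑ = (27.97·8.0 − 25.50·1.600) / 2.470 = 74.07 mg/L.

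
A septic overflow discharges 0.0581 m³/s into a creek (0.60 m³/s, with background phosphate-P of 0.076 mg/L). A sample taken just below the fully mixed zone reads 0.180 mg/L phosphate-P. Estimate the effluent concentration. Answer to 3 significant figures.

Mass balance: 0.6000·0.07600 + 0.05810·Cₑ = 0.6581·0.1800
→ Cₑ = (0.6581·0.1800 − 0.6000·0.07600) / 0.05810 = 1.254 mg/L.

1.25 mg/L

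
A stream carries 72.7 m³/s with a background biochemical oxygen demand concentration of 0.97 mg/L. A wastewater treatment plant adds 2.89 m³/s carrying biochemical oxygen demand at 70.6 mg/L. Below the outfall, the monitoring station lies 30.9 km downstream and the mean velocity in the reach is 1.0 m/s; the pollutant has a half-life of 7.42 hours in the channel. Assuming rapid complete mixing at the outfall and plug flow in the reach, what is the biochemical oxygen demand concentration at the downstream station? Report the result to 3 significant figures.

After mixing, C = (72.70·0.9700 + 2.890·70.60) / 75.59 = 274.6/75.59 = 3.632 mg/L.
Travel time t = 30.9·1000 / 1.0 = 30900 s = 8.583 h.
Half-life 7.42 h → k = ln 2 / 7.42 = 0.09342 h⁻¹ = 2.242 d⁻¹.
Applying C = C₀e^(−kt): 3.632 × 0.4485 = 1.629 mg/L.

1.63 mg/L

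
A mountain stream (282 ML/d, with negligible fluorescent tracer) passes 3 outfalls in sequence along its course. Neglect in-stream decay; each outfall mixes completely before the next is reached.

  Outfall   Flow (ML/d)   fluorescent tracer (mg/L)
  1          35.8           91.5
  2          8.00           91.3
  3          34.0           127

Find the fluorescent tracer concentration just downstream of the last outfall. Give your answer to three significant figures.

Below outfall 1: Q → 317.8 ML/d, C = (282.0·0 + 35.80·91.50)/317.8 = 10.31 mg/L.
Below outfall 2: Q → 325.8 ML/d, C = (317.8·10.31 + 8.000·91.30)/325.8 = 12.30 mg/L.
Below outfall 3: Q → 359.8 ML/d, C = (325.8·12.30 + 34.00·127.0)/359.8 = 23.14 mg/L.

23.1 mg/L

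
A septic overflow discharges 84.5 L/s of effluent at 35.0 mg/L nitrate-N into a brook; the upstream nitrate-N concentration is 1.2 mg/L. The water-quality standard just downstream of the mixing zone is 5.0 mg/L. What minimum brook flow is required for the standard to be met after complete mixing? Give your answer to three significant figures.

Set C_mix = 5.0: (Q·1.200 + 84.50·35.00) / (Q + 84.50) = 5.0
→ Q = 84.50·(35.00 − 5.0)/(5.0 − 1.200) = 667.1 L/s.

667 L/s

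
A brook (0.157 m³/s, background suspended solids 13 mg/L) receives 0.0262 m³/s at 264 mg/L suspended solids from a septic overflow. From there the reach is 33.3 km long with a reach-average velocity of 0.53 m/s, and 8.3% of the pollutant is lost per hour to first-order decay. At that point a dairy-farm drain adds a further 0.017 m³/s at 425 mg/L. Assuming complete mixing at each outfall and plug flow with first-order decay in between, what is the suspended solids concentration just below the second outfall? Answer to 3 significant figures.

Conservation of mass: C = (0.1570·13.00 + 0.02620·264.0) / 0.1832 = 8.958/0.1832 = 48.90 mg/L; combined flow 0.1832 m³/s.
Travel time t = 33.3·1000 / 0.53 = 62830 s = 17.45 h.
8.3%/h lost → k = −ln(1 − 0.083) = 0.08665 h⁻¹.
After decay, C = 48.90 × e^(−kt) = 48.90 × 0.2204 = 10.78 mg/L.
Second outfall: C = (0.1832·10.78 + 0.01700·425.0)/0.2002 = 45.95 mg/L.

46.0 mg/L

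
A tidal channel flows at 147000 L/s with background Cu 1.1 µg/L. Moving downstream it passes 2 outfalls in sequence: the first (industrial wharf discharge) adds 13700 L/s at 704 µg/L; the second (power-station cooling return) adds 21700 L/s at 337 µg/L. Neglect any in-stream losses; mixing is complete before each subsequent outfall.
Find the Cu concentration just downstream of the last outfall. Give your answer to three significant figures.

After outfall 1: Q = 147000 + 13700 = 160700 L/s; C = (147000·1.100 + 13700·704.0)/160700 = 61.02 µg/L.
After outfall 2: Q = 160700 + 21700 = 182400 L/s; C = (160700·61.02 + 21700·337.0)/182400 = 93.86 µg/L.

93.9 µg/L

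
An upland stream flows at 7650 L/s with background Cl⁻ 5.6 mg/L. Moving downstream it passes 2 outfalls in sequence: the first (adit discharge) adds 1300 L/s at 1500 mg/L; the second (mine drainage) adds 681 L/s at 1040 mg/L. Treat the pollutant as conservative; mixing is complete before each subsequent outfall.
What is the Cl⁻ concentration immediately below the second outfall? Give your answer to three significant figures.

Outfall 1: combined Q = 8950 L/s; C = (7650·5.600 + 1300·1500)/8950 = 222.7 mg/L.
Outfall 2: combined Q = 9631 L/s; C = (8950·222.7 + 681.0·1040)/9631 = 280.5 mg/L.

280 mg/L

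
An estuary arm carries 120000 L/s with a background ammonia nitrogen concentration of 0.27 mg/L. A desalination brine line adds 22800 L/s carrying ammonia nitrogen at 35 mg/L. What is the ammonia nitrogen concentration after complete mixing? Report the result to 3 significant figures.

Mass balance: C = (120000·0.2700 + 22800·35.00) / 142800 = 830400/142800 = 5.815 mg/L.

5.82 mg/L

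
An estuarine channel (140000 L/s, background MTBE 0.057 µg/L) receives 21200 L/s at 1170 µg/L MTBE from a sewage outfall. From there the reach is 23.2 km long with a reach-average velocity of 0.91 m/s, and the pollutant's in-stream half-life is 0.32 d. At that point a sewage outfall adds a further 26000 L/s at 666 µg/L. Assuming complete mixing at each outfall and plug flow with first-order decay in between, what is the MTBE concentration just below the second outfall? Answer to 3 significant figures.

Flow-weighted average: C = (140000·0.05700 + 21200·1170) / 161200 = 24810000/161200 = 153.9 µg/L; combined flow 161200 L/s.
Travel time t = 23.2·1000 / 0.91 = 25490 s = 7.082 h.
Half-life 0.32 d → k = ln 2 / 0.32 = 2.166 d⁻¹.
Applying C = C₀e^(−kt): 153.9 × 0.5277 = 81.23 µg/L.
Second outfall: C = (161200·81.23 + 26000·666.0)/187200 = 162.4 µg/L.

162 µg/L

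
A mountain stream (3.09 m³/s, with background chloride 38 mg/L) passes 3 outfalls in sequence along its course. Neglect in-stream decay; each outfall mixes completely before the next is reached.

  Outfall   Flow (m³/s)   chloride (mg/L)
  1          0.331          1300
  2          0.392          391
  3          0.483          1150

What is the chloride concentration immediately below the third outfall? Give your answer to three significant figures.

After outfall 1: Q = 3.090 + 0.3310 = 3.421 m³/s; C = (3.090·38.00 + 0.3310·1300)/3.421 = 160.1 mg/L.
After outfall 2: Q = 3.421 + 0.3920 = 3.813 m³/s; C = (3.421·160.1 + 0.3920·391.0)/3.813 = 183.8 mg/L.
After outfall 3: Q = 3.813 + 0.4830 = 4.296 m³/s; C = (3.813·183.8 + 0.4830·1150)/4.296 = 292.5 mg/L.

292 mg/L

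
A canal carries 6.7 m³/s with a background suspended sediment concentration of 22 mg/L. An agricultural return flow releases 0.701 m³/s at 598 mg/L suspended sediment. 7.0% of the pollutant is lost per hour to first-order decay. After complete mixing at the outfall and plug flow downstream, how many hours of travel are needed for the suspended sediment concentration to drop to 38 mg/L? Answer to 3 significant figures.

Mixed concentration C = ΣQC/ΣQ = (6.700·22.00 + 0.7010·598.0) / 7.401 = 566.6/7.401 = 76.56 mg/L.
7.0%/h lost → k = −ln(1 − 0.07) = 0.07257 h⁻¹.
76.56·exp(−k·t) = 38 → t = ln(76.56/38)/k = 34750 s = 9.652 h.

9.65 h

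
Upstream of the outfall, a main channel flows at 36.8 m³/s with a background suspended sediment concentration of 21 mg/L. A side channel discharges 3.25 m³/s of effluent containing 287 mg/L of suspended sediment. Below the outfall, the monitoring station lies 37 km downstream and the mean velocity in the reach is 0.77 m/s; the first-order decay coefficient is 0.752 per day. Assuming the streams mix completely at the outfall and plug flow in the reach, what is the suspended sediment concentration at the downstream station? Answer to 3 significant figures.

28.0 mg/L

Mass balance: C = (36.80·21.00 + 3.250·287.0) / 40.05 = 1706/40.05 = 42.59 mg/L.
Travel time t = 37·1000 / 0.77 = 48050 s = 13.35 h.
Applying C = C₀e^(−kt): 42.59 × 0.6582 = 28.03 mg/L.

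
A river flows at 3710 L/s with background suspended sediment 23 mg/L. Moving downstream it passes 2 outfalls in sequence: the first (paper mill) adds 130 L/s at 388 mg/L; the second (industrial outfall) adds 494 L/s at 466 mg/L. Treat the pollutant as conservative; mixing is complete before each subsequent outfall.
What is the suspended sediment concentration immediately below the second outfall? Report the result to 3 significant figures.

84.4 mg/L

Below outfall 1: Q → 3840 L/s, C = (3710·23.00 + 130.0·388.0)/3840 = 35.36 mg/L.
Below outfall 2: Q → 4334 L/s, C = (3840·35.36 + 494.0·466.0)/4334 = 84.44 mg/L.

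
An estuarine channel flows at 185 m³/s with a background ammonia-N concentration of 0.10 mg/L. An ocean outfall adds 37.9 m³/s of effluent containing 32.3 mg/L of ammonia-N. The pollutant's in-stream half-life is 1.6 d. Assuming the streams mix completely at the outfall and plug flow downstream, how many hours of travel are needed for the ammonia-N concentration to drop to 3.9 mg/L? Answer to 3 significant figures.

Mass balance: C = (185.0·0.1000 + 37.90·32.30) / 222.9 = 1243/222.9 = 5.575 mg/L.
Half-life 1.6 d → k = ln 2 / 1.6 = 0.4332 d⁻¹.
5.575·exp(−k·t) = 3.9 → t = ln(5.575/3.9)/k = 71260 s = 19.80 h.

19.8 h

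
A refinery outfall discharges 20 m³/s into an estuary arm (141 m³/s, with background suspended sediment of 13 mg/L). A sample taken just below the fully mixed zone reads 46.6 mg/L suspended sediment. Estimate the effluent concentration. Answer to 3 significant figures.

Mass balance: 141.0·13.00 + 20.00·Cₑ = 161.0·46.60
→ Cₑ = (161.0·46.60 − 141.0·13.00) / 20.00 = 283.5 mg/L.

283 mg/L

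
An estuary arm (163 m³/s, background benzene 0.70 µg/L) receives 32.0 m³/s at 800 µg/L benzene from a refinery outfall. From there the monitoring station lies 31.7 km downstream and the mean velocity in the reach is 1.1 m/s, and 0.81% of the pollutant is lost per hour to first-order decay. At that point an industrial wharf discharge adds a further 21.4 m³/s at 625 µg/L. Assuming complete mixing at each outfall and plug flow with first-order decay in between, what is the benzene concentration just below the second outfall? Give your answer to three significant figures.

Mass balance: C = (163.0·0.7000 + 32.00·800.0) / 195.0 = 25710/195.0 = 131.9 µg/L; combined flow 195.0 m³/s.
Travel time t = 31.7·1000 / 1.1 = 28820 s = 8.005 h.
0.81%/h lost → k = −ln(1 − 0.0081) = 0.008133 h⁻¹.
Applying C = C₀e^(−kt): 131.9 × 0.9370 = 123.6 µg/L.
Second outfall: C = (195.0·123.6 + 21.40·625.0)/216.4 = 173.1 µg/L.

173 µg/L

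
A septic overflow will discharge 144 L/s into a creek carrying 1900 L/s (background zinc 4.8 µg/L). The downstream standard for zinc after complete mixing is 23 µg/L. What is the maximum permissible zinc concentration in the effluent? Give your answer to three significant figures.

263 µg/L

At the limit, (Qr·Cr + Qe·Cₑ)/(Qr + Qe) = 23:
Cₑ = (2044·23 − 1900·4.800) / 144.0 = 263.1 µg/L.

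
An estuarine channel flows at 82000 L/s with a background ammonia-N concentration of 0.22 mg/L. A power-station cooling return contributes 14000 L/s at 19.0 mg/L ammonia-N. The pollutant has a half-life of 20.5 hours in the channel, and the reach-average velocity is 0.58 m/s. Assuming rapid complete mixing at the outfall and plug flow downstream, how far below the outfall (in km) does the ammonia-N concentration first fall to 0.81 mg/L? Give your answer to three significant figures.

80.0 km

Mass balance: C = (82000·0.2200 + 14000·19.00) / 96000 = 284000/96000 = 2.959 mg/L.
Half-life 20.5 h → k = ln 2 / 20.5 = 0.03381 h⁻¹ = 0.8115 d⁻¹.
Set 2.959·exp(−k·t) = 0.81 → t = ln(2.959/0.81)/k = 137900 s = 38.31 h.
Distance = v·t = 0.58·137900 = 80000 m = 80.00 km.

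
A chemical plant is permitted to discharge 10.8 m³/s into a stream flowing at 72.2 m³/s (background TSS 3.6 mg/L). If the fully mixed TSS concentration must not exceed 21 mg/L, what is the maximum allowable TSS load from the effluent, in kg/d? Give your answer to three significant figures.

128000 kg/d

Mass balance at the limit: 72.20·3.600 + 10.80·Cₑ = 83.00·21 → Cₑ = 137.3 mg/L.
Load = 10.80 m³/s × 137.3 g/m³ × 86 400 s/d = 128100 kg/d.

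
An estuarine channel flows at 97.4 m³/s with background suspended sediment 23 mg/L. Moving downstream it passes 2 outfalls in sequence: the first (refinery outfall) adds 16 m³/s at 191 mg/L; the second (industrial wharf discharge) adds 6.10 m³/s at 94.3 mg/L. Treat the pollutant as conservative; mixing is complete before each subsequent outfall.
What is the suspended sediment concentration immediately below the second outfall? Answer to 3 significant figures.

Outfall 1: combined Q = 113.4 m³/s; C = (97.40·23.00 + 16.00·191.0)/113.4 = 46.70 mg/L.
Outfall 2: combined Q = 119.5 m³/s; C = (113.4·46.70 + 6.100·94.30)/119.5 = 49.13 mg/L.

49.1 mg/L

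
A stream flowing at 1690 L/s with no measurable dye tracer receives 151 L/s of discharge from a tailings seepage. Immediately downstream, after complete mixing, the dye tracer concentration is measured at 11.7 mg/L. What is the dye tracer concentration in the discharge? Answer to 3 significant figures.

143 mg/L

Mass balance: 1690·0 + 151.0·Cₑ = 1841·11.70
→ Cₑ = (1841·11.70 − 1690·0) / 151.0 = 142.6 mg/L.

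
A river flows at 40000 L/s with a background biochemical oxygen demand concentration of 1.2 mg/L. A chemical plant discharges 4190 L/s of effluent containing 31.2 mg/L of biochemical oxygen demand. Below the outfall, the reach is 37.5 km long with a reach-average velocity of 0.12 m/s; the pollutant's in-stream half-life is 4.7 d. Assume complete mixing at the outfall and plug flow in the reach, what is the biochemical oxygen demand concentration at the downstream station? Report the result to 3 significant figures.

2.37 mg/L

Mixed concentration C = ΣQC/ΣQ = (40000·1.200 + 4190·31.20) / 44190 = 178700/44190 = 4.045 mg/L.
Travel time t = 37.5·1000 / 0.12 = 312500 s = 86.81 h.
Half-life 4.7 d → k = ln 2 / 4.7 = 0.1475 d⁻¹.
After decay, C = 4.045 × e^(−kt) = 4.045 × 0.5866 = 2.373 mg/L.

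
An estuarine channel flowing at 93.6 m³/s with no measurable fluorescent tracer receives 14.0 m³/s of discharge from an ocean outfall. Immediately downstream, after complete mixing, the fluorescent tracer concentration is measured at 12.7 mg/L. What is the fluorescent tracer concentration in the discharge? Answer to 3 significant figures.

Mass balance: 93.60·0 + 14.00·Cₑ = 107.6·12.70
→ Cₑ = (107.6·12.70 − 93.60·0) / 14.00 = 97.61 mg/L.

97.6 mg/L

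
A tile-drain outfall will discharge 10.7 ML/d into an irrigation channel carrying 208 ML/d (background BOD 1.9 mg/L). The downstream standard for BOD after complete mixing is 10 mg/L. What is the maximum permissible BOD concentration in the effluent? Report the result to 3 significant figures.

At the limit, (Qr·Cr + Qe·Cₑ)/(Qr + Qe) = 10:
Cₑ = (218.7·10 − 208.0·1.900) / 10.70 = 167.5 mg/L.

167 mg/L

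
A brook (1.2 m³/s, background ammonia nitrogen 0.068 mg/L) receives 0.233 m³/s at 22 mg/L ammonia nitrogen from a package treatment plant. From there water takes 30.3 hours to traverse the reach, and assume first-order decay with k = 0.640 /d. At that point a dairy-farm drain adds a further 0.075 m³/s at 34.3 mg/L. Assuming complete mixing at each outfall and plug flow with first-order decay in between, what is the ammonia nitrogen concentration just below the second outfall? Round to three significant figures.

Mass balance: C = (1.200·0.06800 + 0.2330·22.00) / 1.433 = 5.208/1.433 = 3.634 mg/L; combined flow 1.433 m³/s.
Applying C = C₀e^(−kt): 3.634 × 0.4457 = 1.620 mg/L.
Second outfall: C = (1.433·1.620 + 0.07500·34.30)/1.508 = 3.245 mg/L.

3.25 mg/L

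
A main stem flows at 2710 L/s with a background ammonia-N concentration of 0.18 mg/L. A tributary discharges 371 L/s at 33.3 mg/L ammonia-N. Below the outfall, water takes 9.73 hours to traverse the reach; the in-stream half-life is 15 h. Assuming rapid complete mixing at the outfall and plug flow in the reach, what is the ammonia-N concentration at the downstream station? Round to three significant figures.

Mass balance: C = (2710·0.1800 + 371.0·33.30) / 3081 = 12840/3081 = 4.168 mg/L.
Half-life 15 h → k = ln 2 / 15 = 0.04621 h⁻¹ = 1.109 d⁻¹.
First-order decay: C = 4.168·exp(−k·t) = 4.168·0.6379 = 2.659 mg/L.

2.66 mg/L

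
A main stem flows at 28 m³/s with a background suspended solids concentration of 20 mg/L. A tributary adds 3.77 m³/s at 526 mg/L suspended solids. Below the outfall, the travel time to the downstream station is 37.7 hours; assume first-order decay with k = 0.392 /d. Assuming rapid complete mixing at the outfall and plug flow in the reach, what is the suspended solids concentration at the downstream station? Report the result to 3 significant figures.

43.2 mg/L

Conservation of mass: C = (28.00·20.00 + 3.770·526.0) / 31.77 = 2543/31.77 = 80.04 mg/L.
After decay, C = 80.04 × e^(−kt) = 80.04 × 0.5402 = 43.24 mg/L.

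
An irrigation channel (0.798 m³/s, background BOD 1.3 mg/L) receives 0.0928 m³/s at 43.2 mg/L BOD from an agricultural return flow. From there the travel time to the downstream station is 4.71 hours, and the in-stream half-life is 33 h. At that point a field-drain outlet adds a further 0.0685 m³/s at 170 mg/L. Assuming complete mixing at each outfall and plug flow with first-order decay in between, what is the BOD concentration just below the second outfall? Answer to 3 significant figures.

After mixing, C = (0.7980·1.300 + 0.09280·43.20) / 0.8908 = 5.046/0.8908 = 5.665 mg/L; combined flow 0.8908 m³/s.
Half-life 33 h → k = ln 2 / 33 = 0.02100 h⁻¹ = 0.5041 d⁻¹.
After decay, C = 5.665 × e^(−kt) = 5.665 × 0.9058 = 5.131 mg/L.
Second outfall: C = (0.8908·5.131 + 0.06850·170.0)/0.9593 = 16.90 mg/L.

16.9 mg/L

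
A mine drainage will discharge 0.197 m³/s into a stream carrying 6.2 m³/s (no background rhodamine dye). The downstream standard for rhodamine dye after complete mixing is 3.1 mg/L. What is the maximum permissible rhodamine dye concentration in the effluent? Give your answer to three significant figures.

101 mg/L

At the limit, (Qr·Cr + Qe·Cₑ)/(Qr + Qe) = 3.1:
Cₑ = (6.397·3.1 − 6.200·0) / 0.1970 = 100.7 mg/L.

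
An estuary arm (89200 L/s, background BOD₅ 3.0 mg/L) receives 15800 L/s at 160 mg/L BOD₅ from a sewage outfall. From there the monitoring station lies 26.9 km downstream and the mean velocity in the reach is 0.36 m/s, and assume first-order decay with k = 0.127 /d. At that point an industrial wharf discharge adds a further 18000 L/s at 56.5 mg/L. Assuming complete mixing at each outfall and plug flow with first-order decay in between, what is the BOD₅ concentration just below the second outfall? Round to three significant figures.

28.6 mg/L

After mixing, C = (89200·3.000 + 15800·160.0) / 105000 = 2796000/105000 = 26.62 mg/L; combined flow 105000 L/s.
Travel time t = 26.9·1000 / 0.36 = 74720 s = 20.76 h.
Decay over the reach: 26.62·exp(−kt) = 26.62·0.8960 = 23.86 mg/L.
Second outfall: C = (105000·23.86 + 18000·56.50)/123000 = 28.63 mg/L.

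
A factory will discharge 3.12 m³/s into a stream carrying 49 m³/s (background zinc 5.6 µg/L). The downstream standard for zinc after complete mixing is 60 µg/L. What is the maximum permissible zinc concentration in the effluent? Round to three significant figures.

At the limit, (Qr·Cr + Qe·Cₑ)/(Qr + Qe) = 60:
Cₑ = (52.12·60 − 49.00·5.600) / 3.120 = 914.4 µg/L.

914 µg/L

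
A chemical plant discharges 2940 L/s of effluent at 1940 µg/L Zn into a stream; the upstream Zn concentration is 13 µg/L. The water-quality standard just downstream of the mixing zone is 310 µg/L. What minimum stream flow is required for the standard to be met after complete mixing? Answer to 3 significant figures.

16100 L/s

Set C_mix = 310: (Q·13.00 + 2940·1940) / (Q + 2940) = 310
→ Q = 2940·(1940 − 310)/(310 − 13.00) = 16140 L/s.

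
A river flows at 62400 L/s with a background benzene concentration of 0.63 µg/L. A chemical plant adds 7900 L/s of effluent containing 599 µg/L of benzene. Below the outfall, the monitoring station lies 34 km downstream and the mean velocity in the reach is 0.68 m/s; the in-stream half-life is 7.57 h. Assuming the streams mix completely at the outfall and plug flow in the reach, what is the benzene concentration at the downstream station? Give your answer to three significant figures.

Mass balance: C = (62400·0.6300 + 7900·599.0) / 70300 = 4771000/70300 = 67.87 µg/L.
Travel time t = 34·1000 / 0.68 = 50000 s = 13.89 h.
Half-life 7.57 h → k = ln 2 / 7.57 = 0.09157 h⁻¹ = 2.198 d⁻¹.
Decay over the reach: 67.87·exp(−kt) = 67.87·0.2803 = 19.03 µg/L.

19.0 µg/L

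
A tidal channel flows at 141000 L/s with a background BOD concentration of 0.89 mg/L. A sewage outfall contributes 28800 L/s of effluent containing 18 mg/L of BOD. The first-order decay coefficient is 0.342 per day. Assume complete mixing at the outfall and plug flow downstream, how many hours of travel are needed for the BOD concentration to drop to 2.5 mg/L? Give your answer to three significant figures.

29.2 h

After mixing, C = (141000·0.8900 + 28800·18.00) / 169800 = 643900/169800 = 3.792 mg/L.
3.792·exp(−k·t) = 2.5 → t = ln(3.792/2.5)/k = 105300 s = 29.24 h.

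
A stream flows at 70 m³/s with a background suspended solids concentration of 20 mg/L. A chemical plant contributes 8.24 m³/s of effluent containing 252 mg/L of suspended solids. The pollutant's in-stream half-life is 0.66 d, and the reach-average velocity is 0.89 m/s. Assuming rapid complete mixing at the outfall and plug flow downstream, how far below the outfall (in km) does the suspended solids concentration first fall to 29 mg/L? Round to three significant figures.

After mixing, C = (70.00·20.00 + 8.240·252.0) / 78.24 = 3476/78.24 = 44.43 mg/L.
Half-life 0.66 d → k = ln 2 / 0.66 = 1.050 d⁻¹.
Set 44.43·exp(−k·t) = 29 → t = ln(44.43/29)/k = 35100 s = 9.751 h.
Distance = v·t = 0.89·35100 = 31240 m = 31.24 km.

31.2 km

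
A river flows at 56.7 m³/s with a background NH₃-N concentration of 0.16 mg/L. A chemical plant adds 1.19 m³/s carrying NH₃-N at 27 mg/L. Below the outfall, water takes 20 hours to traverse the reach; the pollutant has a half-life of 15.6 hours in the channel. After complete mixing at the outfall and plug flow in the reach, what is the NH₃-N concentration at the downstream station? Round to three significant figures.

Mixed concentration C = ΣQC/ΣQ = (56.70·0.1600 + 1.190·27.00) / 57.89 = 41.20/57.89 = 0.7117 mg/L.
Half-life 15.6 h → k = ln 2 / 15.6 = 0.04443 h⁻¹ = 1.066 d⁻¹.
First-order decay: C = 0.7117·exp(−k·t) = 0.7117·0.4112 = 0.2927 mg/L.

0.293 mg/L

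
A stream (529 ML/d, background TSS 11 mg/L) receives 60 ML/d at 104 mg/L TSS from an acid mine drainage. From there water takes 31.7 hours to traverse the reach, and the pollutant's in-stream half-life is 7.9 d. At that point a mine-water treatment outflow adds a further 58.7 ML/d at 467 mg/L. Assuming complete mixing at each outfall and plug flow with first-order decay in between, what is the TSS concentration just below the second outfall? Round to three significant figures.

58.9 mg/L

Mass balance: C = (529.0·11.00 + 60.00·104.0) / 589.0 = 12060/589.0 = 20.47 mg/L; combined flow 589.0 ML/d.
Half-life 7.9 d → k = ln 2 / 7.9 = 0.08774 d⁻¹.
After decay, C = 20.47 × e^(−kt) = 20.47 × 0.8906 = 18.23 mg/L.
Second outfall: C = (589.0·18.23 + 58.70·467.0)/647.7 = 58.90 mg/L.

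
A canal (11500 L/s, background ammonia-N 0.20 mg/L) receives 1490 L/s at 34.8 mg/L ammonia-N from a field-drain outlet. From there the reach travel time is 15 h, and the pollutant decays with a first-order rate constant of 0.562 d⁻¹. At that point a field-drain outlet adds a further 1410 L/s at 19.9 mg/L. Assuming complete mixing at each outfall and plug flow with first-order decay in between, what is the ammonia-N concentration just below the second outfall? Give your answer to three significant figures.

After mixing, C = (11500·0.2000 + 1490·34.80) / 12990 = 54150/12990 = 4.169 mg/L; combined flow 12990 L/s.
Applying C = C₀e^(−kt): 4.169 × 0.7038 = 2.934 mg/L.
Second outfall: C = (12990·2.934 + 1410·19.90)/14400 = 4.595 mg/L.

4.60 mg/L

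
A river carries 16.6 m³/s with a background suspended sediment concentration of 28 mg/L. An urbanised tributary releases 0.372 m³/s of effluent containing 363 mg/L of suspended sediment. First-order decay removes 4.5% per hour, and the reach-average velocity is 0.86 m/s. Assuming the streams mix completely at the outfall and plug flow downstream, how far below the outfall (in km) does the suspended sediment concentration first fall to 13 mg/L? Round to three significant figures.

Mixed concentration C = ΣQC/ΣQ = (16.60·28.00 + 0.3720·363.0) / 16.97 = 599.8/16.97 = 35.34 mg/L.
4.5%/h lost → k = −ln(1 − 0.045) = 0.04604 h⁻¹.
Set 35.34·exp(−k·t) = 13 → t = ln(35.34/13)/k = 78200 s = 21.72 h.
Distance = v·t = 0.86·78200 = 67250 m = 67.25 km.

67.2 km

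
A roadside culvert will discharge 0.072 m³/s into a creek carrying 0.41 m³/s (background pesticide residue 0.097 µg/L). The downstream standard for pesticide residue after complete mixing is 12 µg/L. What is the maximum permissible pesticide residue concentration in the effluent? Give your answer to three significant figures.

At the limit, (Qr·Cr + Qe·Cₑ)/(Qr + Qe) = 12:
Cₑ = (0.4820·12 − 0.4100·0.09700) / 0.07200 = 79.78 µg/L.

79.8 µg/L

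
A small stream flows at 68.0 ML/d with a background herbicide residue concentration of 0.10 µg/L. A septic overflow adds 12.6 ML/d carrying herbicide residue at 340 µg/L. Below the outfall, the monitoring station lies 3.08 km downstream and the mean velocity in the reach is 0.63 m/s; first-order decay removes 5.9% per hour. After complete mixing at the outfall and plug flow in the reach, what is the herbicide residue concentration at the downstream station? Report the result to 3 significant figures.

Mass balance: C = (68.00·0.1000 + 12.60·340.0) / 80.60 = 4291/80.60 = 53.24 µg/L.
Travel time t = 3.08·1000 / 0.63 = 4889 s = 1.358 h.
5.9%/h lost → k = −ln(1 − 0.059) = 0.06081 h⁻¹.
Decay over the reach: 53.24·exp(−kt) = 53.24·0.9207 = 49.02 µg/L.

49.0 µg/L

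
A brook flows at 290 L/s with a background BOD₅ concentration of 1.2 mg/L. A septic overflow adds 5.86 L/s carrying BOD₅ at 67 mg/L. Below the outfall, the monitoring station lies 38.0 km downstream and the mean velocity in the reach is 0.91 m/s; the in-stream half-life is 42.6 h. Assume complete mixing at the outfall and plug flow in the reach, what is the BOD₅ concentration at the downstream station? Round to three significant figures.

After mixing, C = (290.0·1.200 + 5.860·67.00) / 295.9 = 740.6/295.9 = 2.503 mg/L.
Travel time t = 38.0·1000 / 0.91 = 41760 s = 11.60 h.
Half-life 42.6 h → k = ln 2 / 42.6 = 0.01627 h⁻¹ = 0.3905 d⁻¹.
First-order decay: C = 2.503·exp(−k·t) = 2.503·0.8280 = 2.073 mg/L.

2.07 mg/L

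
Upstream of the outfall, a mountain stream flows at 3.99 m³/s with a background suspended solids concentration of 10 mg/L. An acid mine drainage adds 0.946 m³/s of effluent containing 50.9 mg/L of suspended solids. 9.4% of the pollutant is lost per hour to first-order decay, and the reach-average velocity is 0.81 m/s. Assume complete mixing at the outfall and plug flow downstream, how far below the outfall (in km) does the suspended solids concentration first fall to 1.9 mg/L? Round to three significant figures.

Mixed concentration C = ΣQC/ΣQ = (3.990·10.00 + 0.9460·50.90) / 4.936 = 88.05/4.936 = 17.84 mg/L.
9.4%/h lost → k = −ln(1 − 0.094) = 0.09872 h⁻¹.
Set 17.84·exp(−k·t) = 1.9 → t = ln(17.84/1.9)/k = 81670 s = 22.69 h.
Distance = v·t = 0.81·81670 = 66150 m = 66.15 km.

66.2 km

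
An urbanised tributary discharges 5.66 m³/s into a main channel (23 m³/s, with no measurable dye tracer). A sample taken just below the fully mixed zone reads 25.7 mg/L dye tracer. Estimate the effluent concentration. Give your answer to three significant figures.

Mass balance: 23.00·0 + 5.660·Cₑ = 28.66·25.70
→ Cₑ = (28.66·25.70 − 23.00·0) / 5.660 = 130.1 mg/L.

130 mg/L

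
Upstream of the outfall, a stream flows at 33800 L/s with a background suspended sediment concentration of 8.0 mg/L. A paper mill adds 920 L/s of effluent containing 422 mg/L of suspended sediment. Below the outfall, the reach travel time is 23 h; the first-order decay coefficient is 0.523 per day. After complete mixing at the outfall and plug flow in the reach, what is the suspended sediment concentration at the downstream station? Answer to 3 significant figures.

11.5 mg/L

Flow-weighted average: C = (33800·8.000 + 920.0·422.0) / 34720 = 658600/34720 = 18.97 mg/L.
After decay, C = 18.97 × e^(−kt) = 18.97 × 0.6058 = 11.49 mg/L.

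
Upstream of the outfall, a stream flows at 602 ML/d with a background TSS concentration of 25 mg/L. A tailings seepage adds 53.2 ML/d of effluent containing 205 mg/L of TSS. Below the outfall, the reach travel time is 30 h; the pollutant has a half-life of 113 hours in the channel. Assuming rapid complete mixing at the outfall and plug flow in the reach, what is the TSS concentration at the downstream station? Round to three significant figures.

Mixed concentration C = ΣQC/ΣQ = (602.0·25.00 + 53.20·205.0) / 655.2 = 25960/655.2 = 39.62 mg/L.
Half-life 113 h → k = ln 2 / 113 = 0.006134 h⁻¹ = 0.1472 d⁻¹.
Decay over the reach: 39.62·exp(−kt) = 39.62·0.8319 = 32.96 mg/L.

33.0 mg/L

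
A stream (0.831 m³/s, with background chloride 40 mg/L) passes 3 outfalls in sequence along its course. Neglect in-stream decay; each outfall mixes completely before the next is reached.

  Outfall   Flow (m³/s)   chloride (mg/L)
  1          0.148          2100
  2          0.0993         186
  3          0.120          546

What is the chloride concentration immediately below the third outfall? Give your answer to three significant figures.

After outfall 1: Q = 0.8310 + 0.1480 = 0.9790 m³/s; C = (0.8310·40.00 + 0.1480·2100)/0.9790 = 351.4 mg/L.
After outfall 2: Q = 0.9790 + 0.09930 = 1.078 m³/s; C = (0.9790·351.4 + 0.09930·186.0)/1.078 = 336.2 mg/L.
After outfall 3: Q = 1.078 + 0.1200 = 1.198 m³/s; C = (1.078·336.2 + 0.1200·546.0)/1.198 = 357.2 mg/L.

357 mg/L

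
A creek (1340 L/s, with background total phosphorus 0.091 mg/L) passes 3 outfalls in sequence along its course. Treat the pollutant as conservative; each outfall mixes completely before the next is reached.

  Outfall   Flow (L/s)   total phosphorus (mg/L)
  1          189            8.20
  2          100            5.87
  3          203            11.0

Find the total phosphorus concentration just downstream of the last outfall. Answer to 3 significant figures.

2.45 mg/L

After outfall 1: Q = 1340 + 189.0 = 1529 L/s; C = (1340·0.09100 + 189.0·8.200)/1529 = 1.093 mg/L.
After outfall 2: Q = 1529 + 100.0 = 1629 L/s; C = (1529·1.093 + 100.0·5.870)/1629 = 1.387 mg/L.
After outfall 3: Q = 1629 + 203.0 = 1832 L/s; C = (1629·1.387 + 203.0·11.00)/1832 = 2.452 mg/L.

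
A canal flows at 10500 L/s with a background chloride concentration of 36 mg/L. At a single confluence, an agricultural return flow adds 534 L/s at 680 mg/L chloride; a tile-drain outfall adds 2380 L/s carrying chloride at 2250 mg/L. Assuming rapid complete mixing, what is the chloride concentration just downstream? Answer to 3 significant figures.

Mass balance: C = (10500·36.00 + 534.0·680.0 + 2380·2250) / 13410 = 6096000/13410 = 454.5 mg/L.

454 mg/L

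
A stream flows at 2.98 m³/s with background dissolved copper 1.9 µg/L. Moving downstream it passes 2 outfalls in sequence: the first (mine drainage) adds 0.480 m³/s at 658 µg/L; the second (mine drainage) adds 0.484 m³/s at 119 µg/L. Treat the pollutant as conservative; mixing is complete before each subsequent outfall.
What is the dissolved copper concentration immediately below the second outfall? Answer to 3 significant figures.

96.1 µg/L

Below outfall 1: Q → 3.460 m³/s, C = (2.980·1.900 + 0.4800·658.0)/3.460 = 92.92 µg/L.
Below outfall 2: Q → 3.944 m³/s, C = (3.460·92.92 + 0.4840·119.0)/3.944 = 96.12 µg/L.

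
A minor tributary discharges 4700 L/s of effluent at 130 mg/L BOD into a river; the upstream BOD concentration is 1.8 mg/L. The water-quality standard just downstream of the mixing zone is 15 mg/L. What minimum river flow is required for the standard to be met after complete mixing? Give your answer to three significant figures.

40900 L/s

Set C_mix = 15: (Q·1.800 + 4700·130.0) / (Q + 4700) = 15
→ Q = 4700·(130.0 − 15)/(15 − 1.800) = 40950 L/s.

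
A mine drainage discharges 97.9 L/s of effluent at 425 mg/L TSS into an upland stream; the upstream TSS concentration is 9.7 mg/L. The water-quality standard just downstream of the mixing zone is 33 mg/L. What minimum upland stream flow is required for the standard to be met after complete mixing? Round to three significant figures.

1650 L/s

Set C_mix = 33: (Q·9.700 + 97.90·425.0) / (Q + 97.90) = 33
→ Q = 97.90·(425.0 − 33)/(33 − 9.700) = 1647 L/s.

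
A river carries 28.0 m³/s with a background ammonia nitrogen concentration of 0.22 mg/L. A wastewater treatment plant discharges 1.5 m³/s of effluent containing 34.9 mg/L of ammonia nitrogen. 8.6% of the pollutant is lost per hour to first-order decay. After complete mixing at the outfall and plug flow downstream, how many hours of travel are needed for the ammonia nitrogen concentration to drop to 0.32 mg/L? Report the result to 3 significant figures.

20.3 h

Mass balance: C = (28.00·0.2200 + 1.500·34.90) / 29.50 = 58.51/29.50 = 1.983 mg/L.
8.6%/h lost → k = −ln(1 − 0.086) = 0.08992 h⁻¹.
1.983·exp(−k·t) = 0.32 → t = ln(1.983/0.32)/k = 73030 s = 20.29 h.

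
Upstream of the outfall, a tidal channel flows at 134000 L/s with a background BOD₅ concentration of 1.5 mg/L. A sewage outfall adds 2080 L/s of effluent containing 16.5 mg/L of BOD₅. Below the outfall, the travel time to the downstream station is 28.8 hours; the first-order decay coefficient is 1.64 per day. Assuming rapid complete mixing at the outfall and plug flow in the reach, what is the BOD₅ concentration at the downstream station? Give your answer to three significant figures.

0.242 mg/L

After mixing, C = (134000·1.500 + 2080·16.50) / 136100 = 235300/136100 = 1.729 mg/L.
Applying C = C₀e^(−kt): 1.729 × 0.1397 = 0.2416 mg/L.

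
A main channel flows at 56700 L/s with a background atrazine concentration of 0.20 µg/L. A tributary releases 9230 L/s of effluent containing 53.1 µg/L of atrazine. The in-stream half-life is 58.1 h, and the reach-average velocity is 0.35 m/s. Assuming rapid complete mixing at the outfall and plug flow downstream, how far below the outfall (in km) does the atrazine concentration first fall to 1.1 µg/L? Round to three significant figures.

Mixed concentration C = ΣQC/ΣQ = (56700·0.2000 + 9230·53.10) / 65930 = 501500/65930 = 7.606 µg/L.
Half-life 58.1 h → k = ln 2 / 58.1 = 0.01193 h⁻¹ = 0.2863 d⁻¹.
Set 7.606·exp(−k·t) = 1.1 → t = ln(7.606/1.1)/k = 583500 s = 162.1 h.
Distance = v·t = 0.35·583500 = 204200 m = 204.2 km.

204 km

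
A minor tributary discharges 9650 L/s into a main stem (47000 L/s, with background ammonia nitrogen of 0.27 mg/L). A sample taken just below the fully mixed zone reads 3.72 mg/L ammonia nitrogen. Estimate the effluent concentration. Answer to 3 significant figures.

20.5 mg/L

Mass balance: 47000·0.2700 + 9650·Cₑ = 56650·3.720
→ Cₑ = (56650·3.720 − 47000·0.2700) / 9650 = 20.52 mg/L.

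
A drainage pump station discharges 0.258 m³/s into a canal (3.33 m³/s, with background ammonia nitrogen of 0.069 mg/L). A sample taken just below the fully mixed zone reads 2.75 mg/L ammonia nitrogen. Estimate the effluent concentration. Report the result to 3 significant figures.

37.4 mg/L

Mass balance: 3.330·0.06900 + 0.2580·Cₑ = 3.588·2.750
→ Cₑ = (3.588·2.750 − 3.330·0.06900) / 0.2580 = 37.35 mg/L.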